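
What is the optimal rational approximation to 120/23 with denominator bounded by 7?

26/5

Expand x = 120/23 as a continued fraction with the Euclidean algorithm:
  120 = 5*23 + 5, so a_0 = 5.
  23 = 4*5 + 3, so a_1 = 4.
  5 = 1*3 + 2, so a_2 = 1.
  3 = 1*2 + 1, so a_3 = 1.
  2 = 2*1 + 0, so a_4 = 2.
so x = [5; 4, 1, 1, 2].
Convergents (p_i = a_i*p_{i-1} + p_{i-2}, q_i = a_i*q_{i-1} + q_{i-2} with p_{-2}=0, p_{-1}=1, q_{-2}=1, q_{-1}=0), until the denominator exceeds 7:
  i=0: a_0=5, p_0 = 5*1 + 0 = 5, q_0 = 5*0 + 1 = 1.
  i=1: a_1=4, p_1 = 4*5 + 1 = 21, q_1 = 4*1 + 0 = 4.
  i=2: a_2=1, p_2 = 1*21 + 5 = 26, q_2 = 1*4 + 1 = 5.
  i=3: a_3=1, p_3 = 1*26 + 21 = 47, q_3 = 1*5 + 4 = 9.
q_3 = 9 > 7, so the last convergent with denominator <= 7 is p_2/q_2 = 26/5.
The closest fraction with denominator <= 7 is either p_2/q_2 or the intermediate fraction (k*p_2 + p_1)/(k*q_2 + q_1) with the largest k >= 1 whose denominator stays <= 7; these approach x as k grows, and every other convergent or intermediate fraction in range is farther away.
Largest k: floor((7 - q_1)/q_2) = floor((7 - 4)/5) = 0.
Since k = 0, no intermediate fraction beyond p_2/q_2 has denominator <= 7, so the convergent 26/5 is the closest (its error is |120*5 - 26*23|/(23*5) = 2/115).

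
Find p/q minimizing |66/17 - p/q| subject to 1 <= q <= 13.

35/9

Expand x = 66/17 as a continued fraction with the Euclidean algorithm:
  66 = 3*17 + 15, so a_0 = 3.
  17 = 1*15 + 2, so a_1 = 1.
  15 = 7*2 + 1, so a_2 = 7.
  2 = 2*1 + 0, so a_3 = 2.
so x = [3; 1, 7, 2].
Convergents (p_i = a_i*p_{i-1} + p_{i-2}, q_i = a_i*q_{i-1} + q_{i-2} with p_{-2}=0, p_{-1}=1, q_{-2}=1, q_{-1}=0), until the denominator exceeds 13:
  i=0: a_0=3, p_0 = 3*1 + 0 = 3, q_0 = 3*0 + 1 = 1.
  i=1: a_1=1, p_1 = 1*3 + 1 = 4, q_1 = 1*1 + 0 = 1.
  i=2: a_2=7, p_2 = 7*4 + 3 = 31, q_2 = 7*1 + 1 = 8.
  i=3: a_3=2, p_3 = 2*31 + 4 = 66, q_3 = 2*8 + 1 = 17.
q_3 = 17 > 13, so the last convergent with denominator <= 13 is p_2/q_2 = 31/8.
The closest fraction with denominator <= 13 is either p_2/q_2 or the intermediate fraction (k*p_2 + p_1)/(k*q_2 + q_1) with the largest k >= 1 whose denominator stays <= 13; these approach x as k grows, and every other convergent or intermediate fraction in range is farther away.
Largest k: floor((13 - q_1)/q_2) = floor((13 - 1)/8) = 1.
That gives (1*31 + 4)/(1*8 + 1) = 35/9.
Compare the errors: |x - 31/8| = |66*8 - 31*17|/(17*8) = 1/136, and |x - 35/9| = |66*9 - 35*17|/(17*9) = 1/153.
Cross-multiplying, 1*136 = 136 < 153 = 1*153, so 1/153 is smaller: the intermediate fraction 35/9 is closer to x than 31/8.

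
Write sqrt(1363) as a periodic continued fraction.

Write x_i = (sqrt(1363) + m_i)/d_i with (m_0, d_0) = (0, 1). a_0 = floor(sqrt(1363)) = 36, since 36^2 = 1296 <= 1363 < 1369 = 37^2.
Iterate m_{i+1} = d_i*a_i - m_i, d_{i+1} = (1363 - m_{i+1}^2)/d_i, a_{i+1} = floor((a_0 + m_{i+1})/d_{i+1}):
  m_1 = 1*36 - 0 = 36, d_1 = (1363 - 36^2)/1 = 67/1 = 67, a_1 = floor((36 + 36)/67) = 1.
  m_2 = 67*1 - 36 = 31, d_2 = (1363 - 31^2)/67 = 402/67 = 6, a_2 = floor((36 + 31)/6) = 11.
  m_3 = 6*11 - 31 = 35, d_3 = (1363 - 35^2)/6 = 138/6 = 23, a_3 = floor((36 + 35)/23) = 3.
  m_4 = 23*3 - 35 = 34, d_4 = (1363 - 34^2)/23 = 207/23 = 9, a_4 = floor((36 + 34)/9) = 7.
  m_5 = 9*7 - 34 = 29, d_5 = (1363 - 29^2)/9 = 522/9 = 58, a_5 = floor((36 + 29)/58) = 1.
  m_6 = 58*1 - 29 = 29, d_6 = (1363 - 29^2)/58 = 522/58 = 9, a_6 = floor((36 + 29)/9) = 7.
  m_7 = 9*7 - 29 = 34, d_7 = (1363 - 34^2)/9 = 207/9 = 23, a_7 = floor((36 + 34)/23) = 3.
  m_8 = 23*3 - 34 = 35, d_8 = (1363 - 35^2)/23 = 138/23 = 6, a_8 = floor((36 + 35)/6) = 11.
  m_9 = 6*11 - 35 = 31, d_9 = (1363 - 31^2)/6 = 402/6 = 67, a_9 = floor((36 + 31)/67) = 1.
  m_10 = 67*1 - 31 = 36, d_10 = (1363 - 36^2)/67 = 67/67 = 1, a_10 = floor((36 + 36)/1) = 72.
  m_11 = 1*72 - 36 = 36, d_11 = (1363 - 36^2)/1 = 67/1 = 67: (m_11, d_11) = (m_1, d_1) = (36, 67), so from here the quotients repeat a_1, ..., a_10; the period length is 10.
Hence the expansion of sqrt(1363) is a_0 = 36 followed by the repeating block 1, 11, 3, 7, 1, 7, 3, 11, 1, 72 (period 10).

[36; (1, 11, 3, 7, 1, 7, 3, 11, 1, 72)]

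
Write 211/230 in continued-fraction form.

[0; 1, 11, 9, 2]

Run the Euclidean algorithm on 211 and 230; the successive quotients are the partial quotients a_0, a_1, ... (each step inverts the fractional part left over by the previous one):
  211 = 0*230 + 211, so a_0 = 0.
  230 = 1*211 + 19, so a_1 = 1.
  211 = 11*19 + 2, so a_2 = 11.
  19 = 9*2 + 1, so a_3 = 9.
  2 = 2*1 + 0, so a_4 = 2.
The remainder reaches 0 after 5 divisions, so the expansion has 5 partial quotients, read off in order.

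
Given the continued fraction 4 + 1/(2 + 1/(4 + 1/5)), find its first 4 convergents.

Using the convergent recurrence p_i = a_i*p_{i-1} + p_{i-2}, q_i = a_i*q_{i-1} + q_{i-2} with p_{-2}=0, p_{-1}=1, q_{-2}=1, q_{-1}=0:
  i=0: a_0=4, p_0 = 4*1 + 0 = 4, q_0 = 4*0 + 1 = 1.
  i=1: a_1=2, p_1 = 2*4 + 1 = 9, q_1 = 2*1 + 0 = 2.
  i=2: a_2=4, p_2 = 4*9 + 4 = 40, q_2 = 4*2 + 1 = 9.
  i=3: a_3=5, p_3 = 5*40 + 9 = 209, q_3 = 5*9 + 2 = 47.

4/1, 9/2, 40/9, 209/47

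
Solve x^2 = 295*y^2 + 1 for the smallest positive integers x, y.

(x, y) = (2024999, 117900)

First expand sqrt(295) as a continued fraction. With x_i = (sqrt(295) + m_i)/d_i and (m_0, d_0) = (0, 1): a_0 = floor(sqrt(295)) = 17, since 17^2 = 289 <= 295 < 324 = 18^2.
Iterate m_{i+1} = d_i*a_i - m_i, d_{i+1} = (295 - m_{i+1}^2)/d_i, a_{i+1} = floor((a_0 + m_{i+1})/d_{i+1}):
  m_1 = 1*17 - 0 = 17, d_1 = (295 - 17^2)/1 = 6/1 = 6, a_1 = floor((17 + 17)/6) = 5.
  m_2 = 6*5 - 17 = 13, d_2 = (295 - 13^2)/6 = 126/6 = 21, a_2 = floor((17 + 13)/21) = 1.
  m_3 = 21*1 - 13 = 8, d_3 = (295 - 8^2)/21 = 231/21 = 11, a_3 = floor((17 + 8)/11) = 2.
  m_4 = 11*2 - 8 = 14, d_4 = (295 - 14^2)/11 = 99/11 = 9, a_4 = floor((17 + 14)/9) = 3.
  m_5 = 9*3 - 14 = 13, d_5 = (295 - 13^2)/9 = 126/9 = 14, a_5 = floor((17 + 13)/14) = 2.
  m_6 = 14*2 - 13 = 15, d_6 = (295 - 15^2)/14 = 70/14 = 5, a_6 = floor((17 + 15)/5) = 6.
  m_7 = 5*6 - 15 = 15, d_7 = (295 - 15^2)/5 = 70/5 = 14, a_7 = floor((17 + 15)/14) = 2.
  m_8 = 14*2 - 15 = 13, d_8 = (295 - 13^2)/14 = 126/14 = 9, a_8 = floor((17 + 13)/9) = 3.
  m_9 = 9*3 - 13 = 14, d_9 = (295 - 14^2)/9 = 99/9 = 11, a_9 = floor((17 + 14)/11) = 2.
  m_10 = 11*2 - 14 = 8, d_10 = (295 - 8^2)/11 = 231/11 = 21, a_10 = floor((17 + 8)/21) = 1.
  m_11 = 21*1 - 8 = 13, d_11 = (295 - 13^2)/21 = 126/21 = 6, a_11 = floor((17 + 13)/6) = 5.
  m_12 = 6*5 - 13 = 17, d_12 = (295 - 17^2)/6 = 6/6 = 1, a_12 = floor((17 + 17)/1) = 34.
  m_13 = 1*34 - 17 = 17, d_13 = (295 - 17^2)/1 = 6/1 = 6: (m_13, d_13) = (m_1, d_1) = (17, 6), so from here the quotients repeat a_1, ..., a_12; the period length is 12.
So sqrt(295) = [17; (5, 1, 2, 3, 2, 6, 2, 3, 2, 1, 5, 34)] with period length k = 12.
k is even, so the fundamental solution of x^2 - 295y^2 = 1 is (p_{k-1}, q_{k-1}) = (p_11, q_11); compute convergents through index 11.
Convergents (p_i = a_i*p_{i-1} + p_{i-2}, q_i = a_i*q_{i-1} + q_{i-2} with p_{-2}=0, p_{-1}=1, q_{-2}=1, q_{-1}=0):
  i=0: a_0=17, p_0 = 17*1 + 0 = 17, q_0 = 17*0 + 1 = 1.
  i=1: a_1=5, p_1 = 5*17 + 1 = 86, q_1 = 5*1 + 0 = 5.
  i=2: a_2=1, p_2 = 1*86 + 17 = 103, q_2 = 1*5 + 1 = 6.
  i=3: a_3=2, p_3 = 2*103 + 86 = 292, q_3 = 2*6 + 5 = 17.
  i=4: a_4=3, p_4 = 3*292 + 103 = 979, q_4 = 3*17 + 6 = 57.
  i=5: a_5=2, p_5 = 2*979 + 292 = 2250, q_5 = 2*57 + 17 = 131.
  i=6: a_6=6, p_6 = 6*2250 + 979 = 14479, q_6 = 6*131 + 57 = 843.
  i=7: a_7=2, p_7 = 2*14479 + 2250 = 31208, q_7 = 2*843 + 131 = 1817.
  i=8: a_8=3, p_8 = 3*31208 + 14479 = 108103, q_8 = 3*1817 + 843 = 6294.
  i=9: a_9=2, p_9 = 2*108103 + 31208 = 247414, q_9 = 2*6294 + 1817 = 14405.
  i=10: a_10=1, p_10 = 1*247414 + 108103 = 355517, q_10 = 1*14405 + 6294 = 20699.
  i=11: a_11=5, p_11 = 5*355517 + 247414 = 2024999, q_11 = 5*20699 + 14405 = 117900.
Check: 2024999^2 - 295*117900^2 = 4100620950001 - 4100620950000 = 1, so (x, y) = (2024999, 117900) solves the equation, and by the theorem it is the least positive solution.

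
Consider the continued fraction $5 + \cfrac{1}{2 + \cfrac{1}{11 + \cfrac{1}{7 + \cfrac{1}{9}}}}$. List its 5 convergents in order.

5/1, 11/2, 126/23, 893/163, 8163/1490

Using the convergent recurrence p_i = a_i*p_{i-1} + p_{i-2}, q_i = a_i*q_{i-1} + q_{i-2} with p_{-2}=0, p_{-1}=1, q_{-2}=1, q_{-1}=0:
  i=0: a_0=5, p_0 = 5*1 + 0 = 5, q_0 = 5*0 + 1 = 1.
  i=1: a_1=2, p_1 = 2*5 + 1 = 11, q_1 = 2*1 + 0 = 2.
  i=2: a_2=11, p_2 = 11*11 + 5 = 126, q_2 = 11*2 + 1 = 23.
  i=3: a_3=7, p_3 = 7*126 + 11 = 893, q_3 = 7*23 + 2 = 163.
  i=4: a_4=9, p_4 = 9*893 + 126 = 8163, q_4 = 9*163 + 23 = 1490.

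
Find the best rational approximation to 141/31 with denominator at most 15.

50/11

Expand x = 141/31 as a continued fraction with the Euclidean algorithm:
  141 = 4*31 + 17, so a_0 = 4.
  31 = 1*17 + 14, so a_1 = 1.
  17 = 1*14 + 3, so a_2 = 1.
  14 = 4*3 + 2, so a_3 = 4.
  3 = 1*2 + 1, so a_4 = 1.
  2 = 2*1 + 0, so a_5 = 2.
so x = [4; 1, 1, 4, 1, 2].
Convergents (p_i = a_i*p_{i-1} + p_{i-2}, q_i = a_i*q_{i-1} + q_{i-2} with p_{-2}=0, p_{-1}=1, q_{-2}=1, q_{-1}=0), until the denominator exceeds 15:
  i=0: a_0=4, p_0 = 4*1 + 0 = 4, q_0 = 4*0 + 1 = 1.
  i=1: a_1=1, p_1 = 1*4 + 1 = 5, q_1 = 1*1 + 0 = 1.
  i=2: a_2=1, p_2 = 1*5 + 4 = 9, q_2 = 1*1 + 1 = 2.
  i=3: a_3=4, p_3 = 4*9 + 5 = 41, q_3 = 4*2 + 1 = 9.
  i=4: a_4=1, p_4 = 1*41 + 9 = 50, q_4 = 1*9 + 2 = 11.
  i=5: a_5=2, p_5 = 2*50 + 41 = 141, q_5 = 2*11 + 9 = 31.
q_5 = 31 > 15, so the last convergent with denominator <= 15 is p_4/q_4 = 50/11.
The closest fraction with denominator <= 15 is either p_4/q_4 or the intermediate fraction (k*p_4 + p_3)/(k*q_4 + q_3) with the largest k >= 1 whose denominator stays <= 15; these approach x as k grows, and every other convergent or intermediate fraction in range is farther away.
Largest k: floor((15 - q_3)/q_4) = floor((15 - 9)/11) = 0.
Since k = 0, no intermediate fraction beyond p_4/q_4 has denominator <= 15, so the convergent 50/11 is the closest (its error is |141*11 - 50*31|/(31*11) = 1/341).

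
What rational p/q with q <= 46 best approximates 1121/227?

Expand x = 1121/227 as a continued fraction with the Euclidean algorithm:
  1121 = 4*227 + 213, so a_0 = 4.
  227 = 1*213 + 14, so a_1 = 1.
  213 = 15*14 + 3, so a_2 = 15.
  14 = 4*3 + 2, so a_3 = 4.
  3 = 1*2 + 1, so a_4 = 1.
  2 = 2*1 + 0, so a_5 = 2.
so x = [4; 1, 15, 4, 1, 2].
Convergents (p_i = a_i*p_{i-1} + p_{i-2}, q_i = a_i*q_{i-1} + q_{i-2} with p_{-2}=0, p_{-1}=1, q_{-2}=1, q_{-1}=0), until the denominator exceeds 46:
  i=0: a_0=4, p_0 = 4*1 + 0 = 4, q_0 = 4*0 + 1 = 1.
  i=1: a_1=1, p_1 = 1*4 + 1 = 5, q_1 = 1*1 + 0 = 1.
  i=2: a_2=15, p_2 = 15*5 + 4 = 79, q_2 = 15*1 + 1 = 16.
  i=3: a_3=4, p_3 = 4*79 + 5 = 321, q_3 = 4*16 + 1 = 65.
q_3 = 65 > 46, so the last convergent with denominator <= 46 is p_2/q_2 = 79/16.
The closest fraction with denominator <= 46 is either p_2/q_2 or the intermediate fraction (k*p_2 + p_1)/(k*q_2 + q_1) with the largest k >= 1 whose denominator stays <= 46; these approach x as k grows, and every other convergent or intermediate fraction in range is farther away.
Largest k: floor((46 - q_1)/q_2) = floor((46 - 1)/16) = 2.
That gives (2*79 + 5)/(2*16 + 1) = 163/33.
Compare the errors: |x - 79/16| = |1121*16 - 79*227|/(227*16) = 3/3632, and |x - 163/33| = |1121*33 - 163*227|/(227*33) = 8/7491.
Cross-multiplying, 3*7491 = 22473 < 29056 = 8*3632, so 3/3632 is smaller: the convergent 79/16 is closer to x than 163/33.

79/16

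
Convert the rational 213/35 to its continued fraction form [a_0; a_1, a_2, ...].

[6; 11, 1, 2]

Run the Euclidean algorithm on 213 and 35; the successive quotients are the partial quotients a_0, a_1, ... (each step inverts the fractional part left over by the previous one):
  213 = 6*35 + 3, so a_0 = 6.
  35 = 11*3 + 2, so a_1 = 11.
  3 = 1*2 + 1, so a_2 = 1.
  2 = 2*1 + 0, so a_3 = 2.
The remainder reaches 0 after 4 divisions, so the expansion has 4 partial quotients, read off in order.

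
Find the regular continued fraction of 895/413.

[2; 5, 1, 68]

Run the Euclidean algorithm on 895 and 413; the successive quotients are the partial quotients a_0, a_1, ... (each step inverts the fractional part left over by the previous one):
  895 = 2*413 + 69, so a_0 = 2.
  413 = 5*69 + 68, so a_1 = 5.
  69 = 1*68 + 1, so a_2 = 1.
  68 = 68*1 + 0, so a_3 = 68.
The remainder reaches 0 after 4 divisions, so the expansion has 4 partial quotients, read off in order.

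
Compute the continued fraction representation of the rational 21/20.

Run the Euclidean algorithm on 21 and 20; the successive quotients are the partial quotients a_0, a_1, ... (each step inverts the fractional part left over by the previous one):
  21 = 1*20 + 1, so a_0 = 1.
  20 = 20*1 + 0, so a_1 = 20.
The remainder reaches 0 after 2 divisions, so the expansion has 2 partial quotients, read off in order.

[1; 20]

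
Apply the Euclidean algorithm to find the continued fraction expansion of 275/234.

[1; 5, 1, 2, 2, 2, 2]

Run the Euclidean algorithm on 275 and 234; the successive quotients are the partial quotients a_0, a_1, ... (each step inverts the fractional part left over by the previous one):
  275 = 1*234 + 41, so a_0 = 1.
  234 = 5*41 + 29, so a_1 = 5.
  41 = 1*29 + 12, so a_2 = 1.
  29 = 2*12 + 5, so a_3 = 2.
  12 = 2*5 + 2, so a_4 = 2.
  5 = 2*2 + 1, so a_5 = 2.
  2 = 2*1 + 0, so a_6 = 2.
The remainder reaches 0 after 7 divisions, so the expansion has 7 partial quotients, read off in order.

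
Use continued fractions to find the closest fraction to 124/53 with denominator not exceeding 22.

Expand x = 124/53 as a continued fraction with the Euclidean algorithm:
  124 = 2*53 + 18, so a_0 = 2.
  53 = 2*18 + 17, so a_1 = 2.
  18 = 1*17 + 1, so a_2 = 1.
  17 = 17*1 + 0, so a_3 = 17.
so x = [2; 2, 1, 17].
Convergents (p_i = a_i*p_{i-1} + p_{i-2}, q_i = a_i*q_{i-1} + q_{i-2} with p_{-2}=0, p_{-1}=1, q_{-2}=1, q_{-1}=0), until the denominator exceeds 22:
  i=0: a_0=2, p_0 = 2*1 + 0 = 2, q_0 = 2*0 + 1 = 1.
  i=1: a_1=2, p_1 = 2*2 + 1 = 5, q_1 = 2*1 + 0 = 2.
  i=2: a_2=1, p_2 = 1*5 + 2 = 7, q_2 = 1*2 + 1 = 3.
  i=3: a_3=17, p_3 = 17*7 + 5 = 124, q_3 = 17*3 + 2 = 53.
q_3 = 53 > 22, so the last convergent with denominator <= 22 is p_2/q_2 = 7/3.
The closest fraction with denominator <= 22 is either p_2/q_2 or the intermediate fraction (k*p_2 + p_1)/(k*q_2 + q_1) with the largest k >= 1 whose denominator stays <= 22; these approach x as k grows, and every other convergent or intermediate fraction in range is farther away.
Largest k: floor((22 - q_1)/q_2) = floor((22 - 2)/3) = 6.
That gives (6*7 + 5)/(6*3 + 2) = 47/20.
Compare the errors: |x - 7/3| = |124*3 - 7*53|/(53*3) = 1/159, and |x - 47/20| = |124*20 - 47*53|/(53*20) = 11/1060.
Cross-multiplying, 1*1060 = 1060 < 1749 = 11*159, so 1/159 is smaller: the convergent 7/3 is closer to x than 47/20.

7/3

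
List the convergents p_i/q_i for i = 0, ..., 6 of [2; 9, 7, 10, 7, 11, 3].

Using the convergent recurrence p_i = a_i*p_{i-1} + p_{i-2}, q_i = a_i*q_{i-1} + q_{i-2} with p_{-2}=0, p_{-1}=1, q_{-2}=1, q_{-1}=0:
  i=0: a_0=2, p_0 = 2*1 + 0 = 2, q_0 = 2*0 + 1 = 1.
  i=1: a_1=9, p_1 = 9*2 + 1 = 19, q_1 = 9*1 + 0 = 9.
  i=2: a_2=7, p_2 = 7*19 + 2 = 135, q_2 = 7*9 + 1 = 64.
  i=3: a_3=10, p_3 = 10*135 + 19 = 1369, q_3 = 10*64 + 9 = 649.
  i=4: a_4=7, p_4 = 7*1369 + 135 = 9718, q_4 = 7*649 + 64 = 4607.
  i=5: a_5=11, p_5 = 11*9718 + 1369 = 108267, q_5 = 11*4607 + 649 = 51326.
  i=6: a_6=3, p_6 = 3*108267 + 9718 = 334519, q_6 = 3*51326 + 4607 = 158585.

2/1, 19/9, 135/64, 1369/649, 9718/4607, 108267/51326, 334519/158585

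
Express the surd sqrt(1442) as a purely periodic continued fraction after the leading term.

[37; (1, 36, 1, 74)]

Write x_i = (sqrt(1442) + m_i)/d_i with (m_0, d_0) = (0, 1). a_0 = floor(sqrt(1442)) = 37, since 37^2 = 1369 <= 1442 < 1444 = 38^2.
Iterate m_{i+1} = d_i*a_i - m_i, d_{i+1} = (1442 - m_{i+1}^2)/d_i, a_{i+1} = floor((a_0 + m_{i+1})/d_{i+1}):
  m_1 = 1*37 - 0 = 37, d_1 = (1442 - 37^2)/1 = 73/1 = 73, a_1 = floor((37 + 37)/73) = 1.
  m_2 = 73*1 - 37 = 36, d_2 = (1442 - 36^2)/73 = 146/73 = 2, a_2 = floor((37 + 36)/2) = 36.
  m_3 = 2*36 - 36 = 36, d_3 = (1442 - 36^2)/2 = 146/2 = 73, a_3 = floor((37 + 36)/73) = 1.
  m_4 = 73*1 - 36 = 37, d_4 = (1442 - 37^2)/73 = 73/73 = 1, a_4 = floor((37 + 37)/1) = 74.
  m_5 = 1*74 - 37 = 37, d_5 = (1442 - 37^2)/1 = 73/1 = 73: (m_5, d_5) = (m_1, d_1) = (37, 73), so from here the quotients repeat a_1, ..., a_4; the period length is 4.
Hence the expansion of sqrt(1442) is a_0 = 37 followed by the repeating block 1, 36, 1, 74 (period 4).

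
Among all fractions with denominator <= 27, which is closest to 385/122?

41/13

Expand x = 385/122 as a continued fraction with the Euclidean algorithm:
  385 = 3*122 + 19, so a_0 = 3.
  122 = 6*19 + 8, so a_1 = 6.
  19 = 2*8 + 3, so a_2 = 2.
  8 = 2*3 + 2, so a_3 = 2.
  3 = 1*2 + 1, so a_4 = 1.
  2 = 2*1 + 0, so a_5 = 2.
so x = [3; 6, 2, 2, 1, 2].
Convergents (p_i = a_i*p_{i-1} + p_{i-2}, q_i = a_i*q_{i-1} + q_{i-2} with p_{-2}=0, p_{-1}=1, q_{-2}=1, q_{-1}=0), until the denominator exceeds 27:
  i=0: a_0=3, p_0 = 3*1 + 0 = 3, q_0 = 3*0 + 1 = 1.
  i=1: a_1=6, p_1 = 6*3 + 1 = 19, q_1 = 6*1 + 0 = 6.
  i=2: a_2=2, p_2 = 2*19 + 3 = 41, q_2 = 2*6 + 1 = 13.
  i=3: a_3=2, p_3 = 2*41 + 19 = 101, q_3 = 2*13 + 6 = 32.
q_3 = 32 > 27, so the last convergent with denominator <= 27 is p_2/q_2 = 41/13.
The closest fraction with denominator <= 27 is either p_2/q_2 or the intermediate fraction (k*p_2 + p_1)/(k*q_2 + q_1) with the largest k >= 1 whose denominator stays <= 27; these approach x as k grows, and every other convergent or intermediate fraction in range is farther away.
Largest k: floor((27 - q_1)/q_2) = floor((27 - 6)/13) = 1.
That gives (1*41 + 19)/(1*13 + 6) = 60/19.
Compare the errors: |x - 41/13| = |385*13 - 41*122|/(122*13) = 3/1586, and |x - 60/19| = |385*19 - 60*122|/(122*19) = 5/2318.
Cross-multiplying, 3*2318 = 6954 < 7930 = 5*1586, so 3/1586 is smaller: the convergent 41/13 is closer to x than 60/19.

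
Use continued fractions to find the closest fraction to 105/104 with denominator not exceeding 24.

Expand x = 105/104 as a continued fraction with the Euclidean algorithm:
  105 = 1*104 + 1, so a_0 = 1.
  104 = 104*1 + 0, so a_1 = 104.
so x = [1; 104].
Convergents (p_i = a_i*p_{i-1} + p_{i-2}, q_i = a_i*q_{i-1} + q_{i-2} with p_{-2}=0, p_{-1}=1, q_{-2}=1, q_{-1}=0), until the denominator exceeds 24:
  i=0: a_0=1, p_0 = 1*1 + 0 = 1, q_0 = 1*0 + 1 = 1.
  i=1: a_1=104, p_1 = 104*1 + 1 = 105, q_1 = 104*1 + 0 = 104.
q_1 = 104 > 24, so the last convergent with denominator <= 24 is p_0/q_0 = 1/1.
The closest fraction with denominator <= 24 is either p_0/q_0 or the intermediate fraction (k*p_0 + p_{-1})/(k*q_0 + q_{-1}) with the largest k >= 1 whose denominator stays <= 24; these approach x as k grows, and every other convergent or intermediate fraction in range is farther away.
Largest k: floor((24 - q_{-1})/q_0) = floor((24 - 0)/1) = 24 (using the seeds p_{-1} = 1, q_{-1} = 0).
That gives (24*1 + 1)/(24*1 + 0) = 25/24.
Compare the errors: |x - 1/1| = |105*1 - 1*104|/(104*1) = 1/104, and |x - 25/24| = |105*24 - 25*104|/(104*24) = 80/2496.
Cross-multiplying, 1*2496 = 2496 < 8320 = 80*104, so 1/104 is smaller: the convergent 1/1 is closer to x than 25/24.

1/1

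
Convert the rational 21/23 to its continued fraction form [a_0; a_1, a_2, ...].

[0; 1, 10, 2]

Run the Euclidean algorithm on 21 and 23; the successive quotients are the partial quotients a_0, a_1, ... (each step inverts the fractional part left over by the previous one):
  21 = 0*23 + 21, so a_0 = 0.
  23 = 1*21 + 2, so a_1 = 1.
  21 = 10*2 + 1, so a_2 = 10.
  2 = 2*1 + 0, so a_3 = 2.
The remainder reaches 0 after 4 divisions, so the expansion has 4 partial quotients, read off in order.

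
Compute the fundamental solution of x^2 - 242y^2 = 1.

First expand sqrt(242) as a continued fraction. With x_i = (sqrt(242) + m_i)/d_i and (m_0, d_0) = (0, 1): a_0 = floor(sqrt(242)) = 15, since 15^2 = 225 <= 242 < 256 = 16^2.
Iterate m_{i+1} = d_i*a_i - m_i, d_{i+1} = (242 - m_{i+1}^2)/d_i, a_{i+1} = floor((a_0 + m_{i+1})/d_{i+1}):
  m_1 = 1*15 - 0 = 15, d_1 = (242 - 15^2)/1 = 17/1 = 17, a_1 = floor((15 + 15)/17) = 1.
  m_2 = 17*1 - 15 = 2, d_2 = (242 - 2^2)/17 = 238/17 = 14, a_2 = floor((15 + 2)/14) = 1.
  m_3 = 14*1 - 2 = 12, d_3 = (242 - 12^2)/14 = 98/14 = 7, a_3 = floor((15 + 12)/7) = 3.
  m_4 = 7*3 - 12 = 9, d_4 = (242 - 9^2)/7 = 161/7 = 23, a_4 = floor((15 + 9)/23) = 1.
  m_5 = 23*1 - 9 = 14, d_5 = (242 - 14^2)/23 = 46/23 = 2, a_5 = floor((15 + 14)/2) = 14.
  m_6 = 2*14 - 14 = 14, d_6 = (242 - 14^2)/2 = 46/2 = 23, a_6 = floor((15 + 14)/23) = 1.
  m_7 = 23*1 - 14 = 9, d_7 = (242 - 9^2)/23 = 161/23 = 7, a_7 = floor((15 + 9)/7) = 3.
  m_8 = 7*3 - 9 = 12, d_8 = (242 - 12^2)/7 = 98/7 = 14, a_8 = floor((15 + 12)/14) = 1.
  m_9 = 14*1 - 12 = 2, d_9 = (242 - 2^2)/14 = 238/14 = 17, a_9 = floor((15 + 2)/17) = 1.
  m_10 = 17*1 - 2 = 15, d_10 = (242 - 15^2)/17 = 17/17 = 1, a_10 = floor((15 + 15)/1) = 30.
  m_11 = 1*30 - 15 = 15, d_11 = (242 - 15^2)/1 = 17/1 = 17: (m_11, d_11) = (m_1, d_1) = (15, 17), so from here the quotients repeat a_1, ..., a_10; the period length is 10.
So sqrt(242) = [15; (1, 1, 3, 1, 14, 1, 3, 1, 1, 30)] with period length k = 10.
k is even, so the fundamental solution of x^2 - 242y^2 = 1 is (p_{k-1}, q_{k-1}) = (p_9, q_9); compute convergents through index 9.
Convergents (p_i = a_i*p_{i-1} + p_{i-2}, q_i = a_i*q_{i-1} + q_{i-2} with p_{-2}=0, p_{-1}=1, q_{-2}=1, q_{-1}=0):
  i=0: a_0=15, p_0 = 15*1 + 0 = 15, q_0 = 15*0 + 1 = 1.
  i=1: a_1=1, p_1 = 1*15 + 1 = 16, q_1 = 1*1 + 0 = 1.
  i=2: a_2=1, p_2 = 1*16 + 15 = 31, q_2 = 1*1 + 1 = 2.
  i=3: a_3=3, p_3 = 3*31 + 16 = 109, q_3 = 3*2 + 1 = 7.
  i=4: a_4=1, p_4 = 1*109 + 31 = 140, q_4 = 1*7 + 2 = 9.
  i=5: a_5=14, p_5 = 14*140 + 109 = 2069, q_5 = 14*9 + 7 = 133.
  i=6: a_6=1, p_6 = 1*2069 + 140 = 2209, q_6 = 1*133 + 9 = 142.
  i=7: a_7=3, p_7 = 3*2209 + 2069 = 8696, q_7 = 3*142 + 133 = 559.
  i=8: a_8=1, p_8 = 1*8696 + 2209 = 10905, q_8 = 1*559 + 142 = 701.
  i=9: a_9=1, p_9 = 1*10905 + 8696 = 19601, q_9 = 1*701 + 559 = 1260.
Check: 19601^2 - 242*1260^2 = 384199201 - 384199200 = 1, so (x, y) = (19601, 1260) solves the equation, and by the theorem it is the least positive solution.

(x, y) = (19601, 1260)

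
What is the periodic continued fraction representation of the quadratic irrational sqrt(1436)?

Write x_i = (sqrt(1436) + m_i)/d_i with (m_0, d_0) = (0, 1). a_0 = floor(sqrt(1436)) = 37, since 37^2 = 1369 <= 1436 < 1444 = 38^2.
Iterate m_{i+1} = d_i*a_i - m_i, d_{i+1} = (1436 - m_{i+1}^2)/d_i, a_{i+1} = floor((a_0 + m_{i+1})/d_{i+1}):
  m_1 = 1*37 - 0 = 37, d_1 = (1436 - 37^2)/1 = 67/1 = 67, a_1 = floor((37 + 37)/67) = 1.
  m_2 = 67*1 - 37 = 30, d_2 = (1436 - 30^2)/67 = 536/67 = 8, a_2 = floor((37 + 30)/8) = 8.
  m_3 = 8*8 - 30 = 34, d_3 = (1436 - 34^2)/8 = 280/8 = 35, a_3 = floor((37 + 34)/35) = 2.
  m_4 = 35*2 - 34 = 36, d_4 = (1436 - 36^2)/35 = 140/35 = 4, a_4 = floor((37 + 36)/4) = 18.
  m_5 = 4*18 - 36 = 36, d_5 = (1436 - 36^2)/4 = 140/4 = 35, a_5 = floor((37 + 36)/35) = 2.
  m_6 = 35*2 - 36 = 34, d_6 = (1436 - 34^2)/35 = 280/35 = 8, a_6 = floor((37 + 34)/8) = 8.
  m_7 = 8*8 - 34 = 30, d_7 = (1436 - 30^2)/8 = 536/8 = 67, a_7 = floor((37 + 30)/67) = 1.
  m_8 = 67*1 - 30 = 37, d_8 = (1436 - 37^2)/67 = 67/67 = 1, a_8 = floor((37 + 37)/1) = 74.
  m_9 = 1*74 - 37 = 37, d_9 = (1436 - 37^2)/1 = 67/1 = 67: (m_9, d_9) = (m_1, d_1) = (37, 67), so from here the quotients repeat a_1, ..., a_8; the period length is 8.
Hence the expansion of sqrt(1436) is a_0 = 37 followed by the repeating block 1, 8, 2, 18, 2, 8, 1, 74 (period 8).

[37; (1, 8, 2, 18, 2, 8, 1, 74)]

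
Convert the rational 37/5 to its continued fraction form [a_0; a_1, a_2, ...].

[7; 2, 2]

Run the Euclidean algorithm on 37 and 5; the successive quotients are the partial quotients a_0, a_1, ... (each step inverts the fractional part left over by the previous one):
  37 = 7*5 + 2, so a_0 = 7.
  5 = 2*2 + 1, so a_1 = 2.
  2 = 2*1 + 0, so a_2 = 2.
The remainder reaches 0 after 3 divisions, so the expansion has 3 partial quotients, read off in order.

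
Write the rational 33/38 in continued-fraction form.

[0; 1, 6, 1, 1, 2]

Run the Euclidean algorithm on 33 and 38; the successive quotients are the partial quotients a_0, a_1, ... (each step inverts the fractional part left over by the previous one):
  33 = 0*38 + 33, so a_0 = 0.
  38 = 1*33 + 5, so a_1 = 1.
  33 = 6*5 + 3, so a_2 = 6.
  5 = 1*3 + 2, so a_3 = 1.
  3 = 1*2 + 1, so a_4 = 1.
  2 = 2*1 + 0, so a_5 = 2.
The remainder reaches 0 after 6 divisions, so the expansion has 6 partial quotients, read off in order.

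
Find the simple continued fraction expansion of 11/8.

Run the Euclidean algorithm on 11 and 8; the successive quotients are the partial quotients a_0, a_1, ... (each step inverts the fractional part left over by the previous one):
  11 = 1*8 + 3, so a_0 = 1.
  8 = 2*3 + 2, so a_1 = 2.
  3 = 1*2 + 1, so a_2 = 1.
  2 = 2*1 + 0, so a_3 = 2.
The remainder reaches 0 after 4 divisions, so the expansion has 4 partial quotients, read off in order.

[1; 2, 1, 2]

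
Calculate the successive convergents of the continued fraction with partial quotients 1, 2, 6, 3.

1/1, 3/2, 19/13, 60/41

Using the convergent recurrence p_i = a_i*p_{i-1} + p_{i-2}, q_i = a_i*q_{i-1} + q_{i-2} with p_{-2}=0, p_{-1}=1, q_{-2}=1, q_{-1}=0:
  i=0: a_0=1, p_0 = 1*1 + 0 = 1, q_0 = 1*0 + 1 = 1.
  i=1: a_1=2, p_1 = 2*1 + 1 = 3, q_1 = 2*1 + 0 = 2.
  i=2: a_2=6, p_2 = 6*3 + 1 = 19, q_2 = 6*2 + 1 = 13.
  i=3: a_3=3, p_3 = 3*19 + 3 = 60, q_3 = 3*13 + 2 = 41.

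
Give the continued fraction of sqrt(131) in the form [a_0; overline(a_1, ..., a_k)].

[11; overline(2, 4, 11, 4, 2, 22)]

Write x_i = (sqrt(131) + m_i)/d_i with (m_0, d_0) = (0, 1). a_0 = floor(sqrt(131)) = 11, since 11^2 = 121 <= 131 < 144 = 12^2.
Iterate m_{i+1} = d_i*a_i - m_i, d_{i+1} = (131 - m_{i+1}^2)/d_i, a_{i+1} = floor((a_0 + m_{i+1})/d_{i+1}):
  m_1 = 1*11 - 0 = 11, d_1 = (131 - 11^2)/1 = 10/1 = 10, a_1 = floor((11 + 11)/10) = 2.
  m_2 = 10*2 - 11 = 9, d_2 = (131 - 9^2)/10 = 50/10 = 5, a_2 = floor((11 + 9)/5) = 4.
  m_3 = 5*4 - 9 = 11, d_3 = (131 - 11^2)/5 = 10/5 = 2, a_3 = floor((11 + 11)/2) = 11.
  m_4 = 2*11 - 11 = 11, d_4 = (131 - 11^2)/2 = 10/2 = 5, a_4 = floor((11 + 11)/5) = 4.
  m_5 = 5*4 - 11 = 9, d_5 = (131 - 9^2)/5 = 50/5 = 10, a_5 = floor((11 + 9)/10) = 2.
  m_6 = 10*2 - 9 = 11, d_6 = (131 - 11^2)/10 = 10/10 = 1, a_6 = floor((11 + 11)/1) = 22.
  m_7 = 1*22 - 11 = 11, d_7 = (131 - 11^2)/1 = 10/1 = 10: (m_7, d_7) = (m_1, d_1) = (11, 10), so from here the quotients repeat a_1, ..., a_6; the period length is 6.
Hence the expansion of sqrt(131) is a_0 = 11 followed by the repeating block 2, 4, 11, 4, 2, 22 (period 6).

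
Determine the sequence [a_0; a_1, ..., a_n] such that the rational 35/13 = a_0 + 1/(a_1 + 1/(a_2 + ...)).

[2; 1, 2, 4]

Run the Euclidean algorithm on 35 and 13; the successive quotients are the partial quotients a_0, a_1, ... (each step inverts the fractional part left over by the previous one):
  35 = 2*13 + 9, so a_0 = 2.
  13 = 1*9 + 4, so a_1 = 1.
  9 = 2*4 + 1, so a_2 = 2.
  4 = 4*1 + 0, so a_3 = 4.
The remainder reaches 0 after 4 divisions, so the expansion has 4 partial quotients, read off in order.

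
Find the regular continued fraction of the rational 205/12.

[17; 12]

Run the Euclidean algorithm on 205 and 12; the successive quotients are the partial quotients a_0, a_1, ... (each step inverts the fractional part left over by the previous one):
  205 = 17*12 + 1, so a_0 = 17.
  12 = 12*1 + 0, so a_1 = 12.
The remainder reaches 0 after 2 divisions, so the expansion has 2 partial quotients, read off in order.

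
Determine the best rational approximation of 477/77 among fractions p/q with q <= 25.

Expand x = 477/77 as a continued fraction with the Euclidean algorithm:
  477 = 6*77 + 15, so a_0 = 6.
  77 = 5*15 + 2, so a_1 = 5.
  15 = 7*2 + 1, so a_2 = 7.
  2 = 2*1 + 0, so a_3 = 2.
so x = [6; 5, 7, 2].
Convergents (p_i = a_i*p_{i-1} + p_{i-2}, q_i = a_i*q_{i-1} + q_{i-2} with p_{-2}=0, p_{-1}=1, q_{-2}=1, q_{-1}=0), until the denominator exceeds 25:
  i=0: a_0=6, p_0 = 6*1 + 0 = 6, q_0 = 6*0 + 1 = 1.
  i=1: a_1=5, p_1 = 5*6 + 1 = 31, q_1 = 5*1 + 0 = 5.
  i=2: a_2=7, p_2 = 7*31 + 6 = 223, q_2 = 7*5 + 1 = 36.
q_2 = 36 > 25, so the last convergent with denominator <= 25 is p_1/q_1 = 31/5.
The closest fraction with denominator <= 25 is either p_1/q_1 or the intermediate fraction (k*p_1 + p_0)/(k*q_1 + q_0) with the largest k >= 1 whose denominator stays <= 25; these approach x as k grows, and every other convergent or intermediate fraction in range is farther away.
Largest k: floor((25 - q_0)/q_1) = floor((25 - 1)/5) = 4.
That gives (4*31 + 6)/(4*5 + 1) = 130/21.
Compare the errors: |x - 31/5| = |477*5 - 31*77|/(77*5) = 2/385, and |x - 130/21| = |477*21 - 130*77|/(77*21) = 7/1617.
Cross-multiplying, 7*385 = 2695 < 3234 = 2*1617, so 7/1617 is smaller: the intermediate fraction 130/21 is closer to x than 31/5.

130/21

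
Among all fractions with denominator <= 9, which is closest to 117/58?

Expand x = 117/58 as a continued fraction with the Euclidean algorithm:
  117 = 2*58 + 1, so a_0 = 2.
  58 = 58*1 + 0, so a_1 = 58.
so x = [2; 58].
Convergents (p_i = a_i*p_{i-1} + p_{i-2}, q_i = a_i*q_{i-1} + q_{i-2} with p_{-2}=0, p_{-1}=1, q_{-2}=1, q_{-1}=0), until the denominator exceeds 9:
  i=0: a_0=2, p_0 = 2*1 + 0 = 2, q_0 = 2*0 + 1 = 1.
  i=1: a_1=58, p_1 = 58*2 + 1 = 117, q_1 = 58*1 + 0 = 58.
q_1 = 58 > 9, so the last convergent with denominator <= 9 is p_0/q_0 = 2/1.
The closest fraction with denominator <= 9 is either p_0/q_0 or the intermediate fraction (k*p_0 + p_{-1})/(k*q_0 + q_{-1}) with the largest k >= 1 whose denominator stays <= 9; these approach x as k grows, and every other convergent or intermediate fraction in range is farther away.
Largest k: floor((9 - q_{-1})/q_0) = floor((9 - 0)/1) = 9 (using the seeds p_{-1} = 1, q_{-1} = 0).
That gives (9*2 + 1)/(9*1 + 0) = 19/9.
Compare the errors: |x - 2/1| = |117*1 - 2*58|/(58*1) = 1/58, and |x - 19/9| = |117*9 - 19*58|/(58*9) = 49/522.
Cross-multiplying, 1*522 = 522 < 2842 = 49*58, so 1/58 is smaller: the convergent 2/1 is closer to x than 19/9.

2/1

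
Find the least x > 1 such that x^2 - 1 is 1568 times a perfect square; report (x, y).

First expand sqrt(1568) as a continued fraction. With x_i = (sqrt(1568) + m_i)/d_i and (m_0, d_0) = (0, 1): a_0 = floor(sqrt(1568)) = 39, since 39^2 = 1521 <= 1568 < 1600 = 40^2.
Iterate m_{i+1} = d_i*a_i - m_i, d_{i+1} = (1568 - m_{i+1}^2)/d_i, a_{i+1} = floor((a_0 + m_{i+1})/d_{i+1}):
  m_1 = 1*39 - 0 = 39, d_1 = (1568 - 39^2)/1 = 47/1 = 47, a_1 = floor((39 + 39)/47) = 1.
  m_2 = 47*1 - 39 = 8, d_2 = (1568 - 8^2)/47 = 1504/47 = 32, a_2 = floor((39 + 8)/32) = 1.
  m_3 = 32*1 - 8 = 24, d_3 = (1568 - 24^2)/32 = 992/32 = 31, a_3 = floor((39 + 24)/31) = 2.
  m_4 = 31*2 - 24 = 38, d_4 = (1568 - 38^2)/31 = 124/31 = 4, a_4 = floor((39 + 38)/4) = 19.
  m_5 = 4*19 - 38 = 38, d_5 = (1568 - 38^2)/4 = 124/4 = 31, a_5 = floor((39 + 38)/31) = 2.
  m_6 = 31*2 - 38 = 24, d_6 = (1568 - 24^2)/31 = 992/31 = 32, a_6 = floor((39 + 24)/32) = 1.
  m_7 = 32*1 - 24 = 8, d_7 = (1568 - 8^2)/32 = 1504/32 = 47, a_7 = floor((39 + 8)/47) = 1.
  m_8 = 47*1 - 8 = 39, d_8 = (1568 - 39^2)/47 = 47/47 = 1, a_8 = floor((39 + 39)/1) = 78.
  m_9 = 1*78 - 39 = 39, d_9 = (1568 - 39^2)/1 = 47/1 = 47: (m_9, d_9) = (m_1, d_1) = (39, 47), so from here the quotients repeat a_1, ..., a_8; the period length is 8.
So sqrt(1568) = [39; (1, 1, 2, 19, 2, 1, 1, 78)] with period length k = 8.
k is even, so the fundamental solution of x^2 - 1568y^2 = 1 is (p_{k-1}, q_{k-1}) = (p_7, q_7); compute convergents through index 7.
Convergents (p_i = a_i*p_{i-1} + p_{i-2}, q_i = a_i*q_{i-1} + q_{i-2} with p_{-2}=0, p_{-1}=1, q_{-2}=1, q_{-1}=0):
  i=0: a_0=39, p_0 = 39*1 + 0 = 39, q_0 = 39*0 + 1 = 1.
  i=1: a_1=1, p_1 = 1*39 + 1 = 40, q_1 = 1*1 + 0 = 1.
  i=2: a_2=1, p_2 = 1*40 + 39 = 79, q_2 = 1*1 + 1 = 2.
  i=3: a_3=2, p_3 = 2*79 + 40 = 198, q_3 = 2*2 + 1 = 5.
  i=4: a_4=19, p_4 = 19*198 + 79 = 3841, q_4 = 19*5 + 2 = 97.
  i=5: a_5=2, p_5 = 2*3841 + 198 = 7880, q_5 = 2*97 + 5 = 199.
  i=6: a_6=1, p_6 = 1*7880 + 3841 = 11721, q_6 = 1*199 + 97 = 296.
  i=7: a_7=1, p_7 = 1*11721 + 7880 = 19601, q_7 = 1*296 + 199 = 495.
Check: 19601^2 - 1568*495^2 = 384199201 - 384199200 = 1, so (x, y) = (19601, 495) solves the equation, and by the theorem it is the least positive solution.

(x, y) = (19601, 495)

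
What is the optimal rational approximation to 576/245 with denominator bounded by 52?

87/37

Expand x = 576/245 as a continued fraction with the Euclidean algorithm:
  576 = 2*245 + 86, so a_0 = 2.
  245 = 2*86 + 73, so a_1 = 2.
  86 = 1*73 + 13, so a_2 = 1.
  73 = 5*13 + 8, so a_3 = 5.
  13 = 1*8 + 5, so a_4 = 1.
  8 = 1*5 + 3, so a_5 = 1.
  5 = 1*3 + 2, so a_6 = 1.
  3 = 1*2 + 1, so a_7 = 1.
  2 = 2*1 + 0, so a_8 = 2.
so x = [2; 2, 1, 5, 1, 1, 1, 1, 2].
Convergents (p_i = a_i*p_{i-1} + p_{i-2}, q_i = a_i*q_{i-1} + q_{i-2} with p_{-2}=0, p_{-1}=1, q_{-2}=1, q_{-1}=0), until the denominator exceeds 52:
  i=0: a_0=2, p_0 = 2*1 + 0 = 2, q_0 = 2*0 + 1 = 1.
  i=1: a_1=2, p_1 = 2*2 + 1 = 5, q_1 = 2*1 + 0 = 2.
  i=2: a_2=1, p_2 = 1*5 + 2 = 7, q_2 = 1*2 + 1 = 3.
  i=3: a_3=5, p_3 = 5*7 + 5 = 40, q_3 = 5*3 + 2 = 17.
  i=4: a_4=1, p_4 = 1*40 + 7 = 47, q_4 = 1*17 + 3 = 20.
  i=5: a_5=1, p_5 = 1*47 + 40 = 87, q_5 = 1*20 + 17 = 37.
  i=6: a_6=1, p_6 = 1*87 + 47 = 134, q_6 = 1*37 + 20 = 57.
q_6 = 57 > 52, so the last convergent with denominator <= 52 is p_5/q_5 = 87/37.
The closest fraction with denominator <= 52 is either p_5/q_5 or the intermediate fraction (k*p_5 + p_4)/(k*q_5 + q_4) with the largest k >= 1 whose denominator stays <= 52; these approach x as k grows, and every other convergent or intermediate fraction in range is farther away.
Largest k: floor((52 - q_4)/q_5) = floor((52 - 20)/37) = 0.
Since k = 0, no intermediate fraction beyond p_5/q_5 has denominator <= 52, so the convergent 87/37 is the closest (its error is |576*37 - 87*245|/(245*37) = 3/9065).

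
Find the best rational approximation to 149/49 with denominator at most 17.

Expand x = 149/49 as a continued fraction with the Euclidean algorithm:
  149 = 3*49 + 2, so a_0 = 3.
  49 = 24*2 + 1, so a_1 = 24.
  2 = 2*1 + 0, so a_2 = 2.
so x = [3; 24, 2].
Convergents (p_i = a_i*p_{i-1} + p_{i-2}, q_i = a_i*q_{i-1} + q_{i-2} with p_{-2}=0, p_{-1}=1, q_{-2}=1, q_{-1}=0), until the denominator exceeds 17:
  i=0: a_0=3, p_0 = 3*1 + 0 = 3, q_0 = 3*0 + 1 = 1.
  i=1: a_1=24, p_1 = 24*3 + 1 = 73, q_1 = 24*1 + 0 = 24.
q_1 = 24 > 17, so the last convergent with denominator <= 17 is p_0/q_0 = 3/1.
The closest fraction with denominator <= 17 is either p_0/q_0 or the intermediate fraction (k*p_0 + p_{-1})/(k*q_0 + q_{-1}) with the largest k >= 1 whose denominator stays <= 17; these approach x as k grows, and every other convergent or intermediate fraction in range is farther away.
Largest k: floor((17 - q_{-1})/q_0) = floor((17 - 0)/1) = 17 (using the seeds p_{-1} = 1, q_{-1} = 0).
That gives (17*3 + 1)/(17*1 + 0) = 52/17.
Compare the errors: |x - 3/1| = |149*1 - 3*49|/(49*1) = 2/49, and |x - 52/17| = |149*17 - 52*49|/(49*17) = 15/833.
Cross-multiplying, 15*49 = 735 < 1666 = 2*833, so 15/833 is smaller: the intermediate fraction 52/17 is closer to x than 3/1.

52/17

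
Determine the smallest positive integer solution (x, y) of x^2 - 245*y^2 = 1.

(x, y) = (51841, 3312)

First expand sqrt(245) as a continued fraction. With x_i = (sqrt(245) + m_i)/d_i and (m_0, d_0) = (0, 1): a_0 = floor(sqrt(245)) = 15, since 15^2 = 225 <= 245 < 256 = 16^2.
Iterate m_{i+1} = d_i*a_i - m_i, d_{i+1} = (245 - m_{i+1}^2)/d_i, a_{i+1} = floor((a_0 + m_{i+1})/d_{i+1}):
  m_1 = 1*15 - 0 = 15, d_1 = (245 - 15^2)/1 = 20/1 = 20, a_1 = floor((15 + 15)/20) = 1.
  m_2 = 20*1 - 15 = 5, d_2 = (245 - 5^2)/20 = 220/20 = 11, a_2 = floor((15 + 5)/11) = 1.
  m_3 = 11*1 - 5 = 6, d_3 = (245 - 6^2)/11 = 209/11 = 19, a_3 = floor((15 + 6)/19) = 1.
  m_4 = 19*1 - 6 = 13, d_4 = (245 - 13^2)/19 = 76/19 = 4, a_4 = floor((15 + 13)/4) = 7.
  m_5 = 4*7 - 13 = 15, d_5 = (245 - 15^2)/4 = 20/4 = 5, a_5 = floor((15 + 15)/5) = 6.
  m_6 = 5*6 - 15 = 15, d_6 = (245 - 15^2)/5 = 20/5 = 4, a_6 = floor((15 + 15)/4) = 7.
  m_7 = 4*7 - 15 = 13, d_7 = (245 - 13^2)/4 = 76/4 = 19, a_7 = floor((15 + 13)/19) = 1.
  m_8 = 19*1 - 13 = 6, d_8 = (245 - 6^2)/19 = 209/19 = 11, a_8 = floor((15 + 6)/11) = 1.
  m_9 = 11*1 - 6 = 5, d_9 = (245 - 5^2)/11 = 220/11 = 20, a_9 = floor((15 + 5)/20) = 1.
  m_10 = 20*1 - 5 = 15, d_10 = (245 - 15^2)/20 = 20/20 = 1, a_10 = floor((15 + 15)/1) = 30.
  m_11 = 1*30 - 15 = 15, d_11 = (245 - 15^2)/1 = 20/1 = 20: (m_11, d_11) = (m_1, d_1) = (15, 20), so from here the quotients repeat a_1, ..., a_10; the period length is 10.
So sqrt(245) = [15; (1, 1, 1, 7, 6, 7, 1, 1, 1, 30)] with period length k = 10.
k is even, so the fundamental solution of x^2 - 245y^2 = 1 is (p_{k-1}, q_{k-1}) = (p_9, q_9); compute convergents through index 9.
Convergents (p_i = a_i*p_{i-1} + p_{i-2}, q_i = a_i*q_{i-1} + q_{i-2} with p_{-2}=0, p_{-1}=1, q_{-2}=1, q_{-1}=0):
  i=0: a_0=15, p_0 = 15*1 + 0 = 15, q_0 = 15*0 + 1 = 1.
  i=1: a_1=1, p_1 = 1*15 + 1 = 16, q_1 = 1*1 + 0 = 1.
  i=2: a_2=1, p_2 = 1*16 + 15 = 31, q_2 = 1*1 + 1 = 2.
  i=3: a_3=1, p_3 = 1*31 + 16 = 47, q_3 = 1*2 + 1 = 3.
  i=4: a_4=7, p_4 = 7*47 + 31 = 360, q_4 = 7*3 + 2 = 23.
  i=5: a_5=6, p_5 = 6*360 + 47 = 2207, q_5 = 6*23 + 3 = 141.
  i=6: a_6=7, p_6 = 7*2207 + 360 = 15809, q_6 = 7*141 + 23 = 1010.
  i=7: a_7=1, p_7 = 1*15809 + 2207 = 18016, q_7 = 1*1010 + 141 = 1151.
  i=8: a_8=1, p_8 = 1*18016 + 15809 = 33825, q_8 = 1*1151 + 1010 = 2161.
  i=9: a_9=1, p_9 = 1*33825 + 18016 = 51841, q_9 = 1*2161 + 1151 = 3312.
Check: 51841^2 - 245*3312^2 = 2687489281 - 2687489280 = 1, so (x, y) = (51841, 3312) solves the equation, and by the theorem it is the least positive solution.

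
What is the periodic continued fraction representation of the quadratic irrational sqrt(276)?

[16; (1, 1, 1, 1, 2, 2, 2, 1, 1, 1, 1, 32)]

Write x_i = (sqrt(276) + m_i)/d_i with (m_0, d_0) = (0, 1). a_0 = floor(sqrt(276)) = 16, since 16^2 = 256 <= 276 < 289 = 17^2.
Iterate m_{i+1} = d_i*a_i - m_i, d_{i+1} = (276 - m_{i+1}^2)/d_i, a_{i+1} = floor((a_0 + m_{i+1})/d_{i+1}):
  m_1 = 1*16 - 0 = 16, d_1 = (276 - 16^2)/1 = 20/1 = 20, a_1 = floor((16 + 16)/20) = 1.
  m_2 = 20*1 - 16 = 4, d_2 = (276 - 4^2)/20 = 260/20 = 13, a_2 = floor((16 + 4)/13) = 1.
  m_3 = 13*1 - 4 = 9, d_3 = (276 - 9^2)/13 = 195/13 = 15, a_3 = floor((16 + 9)/15) = 1.
  m_4 = 15*1 - 9 = 6, d_4 = (276 - 6^2)/15 = 240/15 = 16, a_4 = floor((16 + 6)/16) = 1.
  m_5 = 16*1 - 6 = 10, d_5 = (276 - 10^2)/16 = 176/16 = 11, a_5 = floor((16 + 10)/11) = 2.
  m_6 = 11*2 - 10 = 12, d_6 = (276 - 12^2)/11 = 132/11 = 12, a_6 = floor((16 + 12)/12) = 2.
  m_7 = 12*2 - 12 = 12, d_7 = (276 - 12^2)/12 = 132/12 = 11, a_7 = floor((16 + 12)/11) = 2.
  m_8 = 11*2 - 12 = 10, d_8 = (276 - 10^2)/11 = 176/11 = 16, a_8 = floor((16 + 10)/16) = 1.
  m_9 = 16*1 - 10 = 6, d_9 = (276 - 6^2)/16 = 240/16 = 15, a_9 = floor((16 + 6)/15) = 1.
  m_10 = 15*1 - 6 = 9, d_10 = (276 - 9^2)/15 = 195/15 = 13, a_10 = floor((16 + 9)/13) = 1.
  m_11 = 13*1 - 9 = 4, d_11 = (276 - 4^2)/13 = 260/13 = 20, a_11 = floor((16 + 4)/20) = 1.
  m_12 = 20*1 - 4 = 16, d_12 = (276 - 16^2)/20 = 20/20 = 1, a_12 = floor((16 + 16)/1) = 32.
  m_13 = 1*32 - 16 = 16, d_13 = (276 - 16^2)/1 = 20/1 = 20: (m_13, d_13) = (m_1, d_1) = (16, 20), so from here the quotients repeat a_1, ..., a_12; the period length is 12.
Hence the expansion of sqrt(276) is a_0 = 16 followed by the repeating block 1, 1, 1, 1, 2, 2, 2, 1, 1, 1, 1, 32 (period 12).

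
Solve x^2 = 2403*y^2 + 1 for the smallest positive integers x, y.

(x, y) = (2402, 49)

First expand sqrt(2403) as a continued fraction. With x_i = (sqrt(2403) + m_i)/d_i and (m_0, d_0) = (0, 1): a_0 = floor(sqrt(2403)) = 49, since 49^2 = 2401 <= 2403 < 2500 = 50^2.
Iterate m_{i+1} = d_i*a_i - m_i, d_{i+1} = (2403 - m_{i+1}^2)/d_i, a_{i+1} = floor((a_0 + m_{i+1})/d_{i+1}):
  m_1 = 1*49 - 0 = 49, d_1 = (2403 - 49^2)/1 = 2/1 = 2, a_1 = floor((49 + 49)/2) = 49.
  m_2 = 2*49 - 49 = 49, d_2 = (2403 - 49^2)/2 = 2/2 = 1, a_2 = floor((49 + 49)/1) = 98.
  m_3 = 1*98 - 49 = 49, d_3 = (2403 - 49^2)/1 = 2/1 = 2: (m_3, d_3) = (m_1, d_1) = (49, 2), so from here the quotients repeat a_1, a_2; the period length is 2.
So sqrt(2403) = [49; (49, 98)] with period length k = 2.
k is even, so the fundamental solution of x^2 - 2403y^2 = 1 is (p_{k-1}, q_{k-1}) = (p_1, q_1); compute convergents through index 1.
Convergents (p_i = a_i*p_{i-1} + p_{i-2}, q_i = a_i*q_{i-1} + q_{i-2} with p_{-2}=0, p_{-1}=1, q_{-2}=1, q_{-1}=0):
  i=0: a_0=49, p_0 = 49*1 + 0 = 49, q_0 = 49*0 + 1 = 1.
  i=1: a_1=49, p_1 = 49*49 + 1 = 2402, q_1 = 49*1 + 0 = 49.
Check: 2402^2 - 2403*49^2 = 5769604 - 5769603 = 1, so (x, y) = (2402, 49) solves the equation, and by the theorem it is the least positive solution.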